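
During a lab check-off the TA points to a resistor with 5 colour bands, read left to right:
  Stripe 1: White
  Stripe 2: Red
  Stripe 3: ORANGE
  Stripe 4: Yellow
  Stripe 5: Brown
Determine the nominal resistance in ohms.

9230000 Ω

White → 9 (first significant figure)
Red → 2 (second significant figure)
Orange → 3 (third significant figure)
Yellow → ×10^4 multiplier
923 × 10000 = 9230000 Ω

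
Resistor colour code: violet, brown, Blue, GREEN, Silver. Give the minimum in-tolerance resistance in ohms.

64440000 Ω

Violet → 7 (first significant figure)
Brown → 1 (second significant figure)
Blue → 6 (third significant figure)
Green → ×10^5 multiplier
Silver → ±10% tolerance
716 × 100000 = 71600000 Ω
Minimum = 71600000 × (1 − 10/100) = 64440000 Ω.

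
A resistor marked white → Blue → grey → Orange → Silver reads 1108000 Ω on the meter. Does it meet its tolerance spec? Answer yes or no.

no

White → 9 (first significant figure)
Blue → 6 (second significant figure)
Grey → 8 (third significant figure)
Orange → ×10^3 multiplier
Silver → ±10% tolerance
968 × 1000 = 968000 Ω
Allowed range: 871200 Ω to 1064800 Ω.
1108000 Ω lies outside that range.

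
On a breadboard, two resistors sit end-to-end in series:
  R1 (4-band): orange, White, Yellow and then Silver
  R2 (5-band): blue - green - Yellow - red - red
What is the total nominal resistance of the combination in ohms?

R1: orange, white → 39; yellow ×10^4 → 390000 Ω.
R2: blue, green, yellow → 654; red ×10^2 → 65400 Ω.
Series: 390000 + 65400 = 455400 Ω.

455400 Ω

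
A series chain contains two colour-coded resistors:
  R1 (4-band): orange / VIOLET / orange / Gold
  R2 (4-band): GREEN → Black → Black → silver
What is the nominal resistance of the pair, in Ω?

37050 Ω

R1: orange, violet → 37; orange ×10^3 → 37000 Ω.
R2: green, black → 50; black ×1 → 50 Ω.
Series: 37000 + 50 = 37050 Ω.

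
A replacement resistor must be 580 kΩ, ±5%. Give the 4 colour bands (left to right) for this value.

580000 Ω = 58 × 10^4.
5 → green
8 → grey
Multiplier 10^4 → yellow.
±5% tolerance → gold.

green, grey, yellow, gold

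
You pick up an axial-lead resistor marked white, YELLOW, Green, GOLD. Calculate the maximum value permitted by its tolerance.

White → 9 (first significant figure)
Yellow → 4 (second significant figure)
Green → ×10^5 multiplier
Gold → ±5% tolerance
94 × 100000 = 9400000 Ω
Maximum = 9400000 × (1 + 5/100) = 9870000 Ω.

9870000 Ω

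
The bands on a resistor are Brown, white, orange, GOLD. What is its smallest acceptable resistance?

18050 Ω

Brown → 1 (first significant figure)
White → 9 (second significant figure)
Orange → ×10^3 multiplier
Gold → ±5% tolerance
19 × 1000 = 19000 Ω
Smallest = 19000 × (1 − 5/100) = 18050 Ω.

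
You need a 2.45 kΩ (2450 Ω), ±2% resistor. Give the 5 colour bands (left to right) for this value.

red, yellow, green, brown, red

2450 Ω = 245 × 10^1.
2 → red
4 → yellow
5 → green
Multiplier 10^1 → brown.
±2% tolerance → red.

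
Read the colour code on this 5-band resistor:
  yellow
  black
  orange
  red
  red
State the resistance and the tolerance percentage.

Yellow → 4 (first significant figure)
Black → 0 (second significant figure)
Orange → 3 (third significant figure)
Red → ×10^2 multiplier
Red → ±2% tolerance
403 × 100 = 40300 Ω

40300 Ω ±2%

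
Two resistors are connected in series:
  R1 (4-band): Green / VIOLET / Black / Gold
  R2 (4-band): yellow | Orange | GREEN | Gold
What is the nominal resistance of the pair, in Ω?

R1: green, violet → 57; black ×1 → 57 Ω.
R2: yellow, orange → 43; green ×10^5 → 4300000 Ω.
Series: 57 + 4300000 = 4300057 Ω.

4300057 Ω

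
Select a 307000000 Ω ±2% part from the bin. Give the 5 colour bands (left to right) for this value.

307000000 Ω = 307 × 10^6.
3 → orange
0 → black
7 → violet
Multiplier 10^6 → blue.
±2% tolerance → red.

orange, black, violet, blue, red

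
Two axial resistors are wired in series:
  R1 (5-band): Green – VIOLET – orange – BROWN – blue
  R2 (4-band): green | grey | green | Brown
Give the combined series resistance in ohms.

5805730 Ω

R1: green, violet, orange → 573; brown ×10 → 5730 Ω.
R2: green, grey → 58; green ×10^5 → 5800000 Ω.
Series: 5730 + 5800000 = 5805730 Ω.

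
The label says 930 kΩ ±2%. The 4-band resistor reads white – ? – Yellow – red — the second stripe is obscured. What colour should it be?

orange

930000 Ω = 93 × 10^4.
The second band gives digit 3 of the significand, and 3 is orange.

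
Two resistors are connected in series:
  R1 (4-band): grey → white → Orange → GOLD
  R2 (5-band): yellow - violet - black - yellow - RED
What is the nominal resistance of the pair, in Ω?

R1: grey, white → 89; orange ×10^3 → 89000 Ω.
R2: yellow, violet, black → 470; yellow ×10^4 → 4700000 Ω.
Series: 89000 + 4700000 = 4789000 Ω.

4789000 Ω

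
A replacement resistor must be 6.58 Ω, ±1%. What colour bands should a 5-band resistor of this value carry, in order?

6.58 Ω = 658 × 10^-2.
6 → blue
5 → green
8 → grey
Multiplier 10^-2 → silver.
±1% tolerance → brown.

blue, green, grey, silver, brown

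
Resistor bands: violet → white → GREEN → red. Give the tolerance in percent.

±2%

The last band, red, is the tolerance band.
Red corresponds to ±2%.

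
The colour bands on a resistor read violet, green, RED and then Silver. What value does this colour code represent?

Violet → 7 (first significant figure)
Green → 5 (second significant figure)
Red → ×10^2 multiplier
75 × 100 = 7500 Ω

7500 Ω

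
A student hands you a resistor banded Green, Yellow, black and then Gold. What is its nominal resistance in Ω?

Green → 5 (first significant figure)
Yellow → 4 (second significant figure)
Black → ×1 multiplier
54 × 1 = 54 Ω

54 Ω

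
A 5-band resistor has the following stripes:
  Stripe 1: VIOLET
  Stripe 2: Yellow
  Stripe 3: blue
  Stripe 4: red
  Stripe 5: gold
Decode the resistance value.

Violet → 7 (first significant figure)
Yellow → 4 (second significant figure)
Blue → 6 (third significant figure)
Red → ×10^2 multiplier
746 × 100 = 74600 Ω

74600 Ω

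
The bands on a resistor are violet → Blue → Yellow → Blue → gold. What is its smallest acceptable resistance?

725800000 Ω

Violet → 7 (first significant figure)
Blue → 6 (second significant figure)
Yellow → 4 (third significant figure)
Blue → ×10^6 multiplier
Gold → ±5% tolerance
764 × 1000000 = 764000000 Ω
Smallest = 764000000 × (1 − 5/100) = 725800000 Ω.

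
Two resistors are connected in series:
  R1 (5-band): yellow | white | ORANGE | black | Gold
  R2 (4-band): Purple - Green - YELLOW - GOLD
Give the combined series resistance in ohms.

750493 Ω

R1: yellow, white, orange → 493; black ×1 → 493 Ω.
R2: violet, green → 75; yellow ×10^4 → 750000 Ω.
Series: 493 + 750000 = 750493 Ω.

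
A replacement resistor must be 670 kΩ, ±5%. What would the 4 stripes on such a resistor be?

670000 Ω = 67 × 10^4.
6 → blue
7 → violet
Multiplier 10^4 → yellow.
±5% tolerance → gold.

blue, violet, yellow, gold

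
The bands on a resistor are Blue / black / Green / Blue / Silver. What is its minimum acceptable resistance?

544500000 Ω

Blue → 6 (first significant figure)
Black → 0 (second significant figure)
Green → 5 (third significant figure)
Blue → ×10^6 multiplier
Silver → ±10% tolerance
605 × 1000000 = 605000000 Ω
Minimum = 605000000 × (1 − 10/100) = 544500000 Ω.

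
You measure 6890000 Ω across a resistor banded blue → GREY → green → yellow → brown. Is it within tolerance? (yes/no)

Blue → 6 (first significant figure)
Grey → 8 (second significant figure)
Green → 5 (third significant figure)
Yellow → ×10^4 multiplier
Brown → ±1% tolerance
685 × 10000 = 6850000 Ω
Allowed range: 6781500 Ω to 6918500 Ω.
6890000 Ω lies inside that range.

yes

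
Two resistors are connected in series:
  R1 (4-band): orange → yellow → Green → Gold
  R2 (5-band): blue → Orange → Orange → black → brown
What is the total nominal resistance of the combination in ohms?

R1: orange, yellow → 34; green ×10^5 → 3400000 Ω.
R2: blue, orange, orange → 633; black ×1 → 633 Ω.
Series: 3400000 + 633 = 3400633 Ω.

3400633 Ω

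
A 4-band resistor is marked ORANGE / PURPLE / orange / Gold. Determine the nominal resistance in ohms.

37000 Ω

Orange → 3 (first significant figure)
Violet → 7 (second significant figure)
Orange → ×10^3 multiplier
37 × 1000 = 37000 Ω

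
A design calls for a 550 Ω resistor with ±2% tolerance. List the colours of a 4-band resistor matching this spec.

550 Ω = 55 × 10^1.
5 → green
5 → green
Multiplier 10^1 → brown.
±2% tolerance → red.

green, green, brown, red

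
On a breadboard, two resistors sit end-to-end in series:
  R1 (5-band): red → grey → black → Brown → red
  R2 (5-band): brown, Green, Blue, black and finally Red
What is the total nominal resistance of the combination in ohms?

R1: red, grey, black → 280; brown ×10 → 2800 Ω.
R2: brown, green, blue → 156; black ×1 → 156 Ω.
Series: 2800 + 156 = 2956 Ω.

2956 Ω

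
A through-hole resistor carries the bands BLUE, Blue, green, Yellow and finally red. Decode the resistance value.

Blue → 6 (first significant figure)
Blue → 6 (second significant figure)
Green → 5 (third significant figure)
Yellow → ×10^4 multiplier
665 × 10000 = 6650000 Ω

6650000 Ω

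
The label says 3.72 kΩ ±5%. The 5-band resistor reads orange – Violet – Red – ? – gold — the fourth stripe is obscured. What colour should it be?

3720 Ω = 372 × 10^1.
The fourth band is the multiplier, 10^1, which is brown.

brown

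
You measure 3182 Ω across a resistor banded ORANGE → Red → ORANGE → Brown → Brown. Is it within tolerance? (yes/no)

Orange → 3 (first significant figure)
Red → 2 (second significant figure)
Orange → 3 (third significant figure)
Brown → ×10 multiplier
Brown → ±1% tolerance
323 × 10 = 3230 Ω
Allowed range: 3197.7 Ω to 3262.3 Ω.
3182 Ω lies outside that range.

no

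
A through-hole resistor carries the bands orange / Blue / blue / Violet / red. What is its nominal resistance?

3660000000 Ω

Orange → 3 (first significant figure)
Blue → 6 (second significant figure)
Blue → 6 (third significant figure)
Violet → ×10^7 multiplier
366 × 10000000 = 3660000000 Ω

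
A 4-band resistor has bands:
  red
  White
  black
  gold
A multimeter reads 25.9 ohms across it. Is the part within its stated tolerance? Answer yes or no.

Red → 2 (first significant figure)
White → 9 (second significant figure)
Black → ×1 multiplier
Gold → ±5% tolerance
29 × 1 = 29 Ω
Allowed range: 27.55 Ω to 30.45 Ω.
25.9 ohms lies outside that range.

no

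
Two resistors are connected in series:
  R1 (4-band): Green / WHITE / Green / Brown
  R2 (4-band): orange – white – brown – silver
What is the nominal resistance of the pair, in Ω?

R1: green, white → 59; green ×10^5 → 5900000 Ω.
R2: orange, white → 39; brown ×10 → 390 Ω.
Series: 5900000 + 390 = 5900390 Ω.

5900390 Ω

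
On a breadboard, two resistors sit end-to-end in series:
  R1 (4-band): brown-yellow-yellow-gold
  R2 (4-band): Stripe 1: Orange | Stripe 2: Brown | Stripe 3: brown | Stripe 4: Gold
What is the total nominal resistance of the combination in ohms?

R1: brown, yellow → 14; yellow ×10^4 → 140000 Ω.
R2: orange, brown → 31; brown ×10 → 310 Ω.
Series: 140000 + 310 = 140310 Ω.

140310 Ω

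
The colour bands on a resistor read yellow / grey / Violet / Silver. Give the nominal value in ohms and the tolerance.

Yellow → 4 (first significant figure)
Grey → 8 (second significant figure)
Violet → ×10^7 multiplier
Silver → ±10% tolerance
48 × 10000000 = 480000000 Ω

480000000 Ω ±10%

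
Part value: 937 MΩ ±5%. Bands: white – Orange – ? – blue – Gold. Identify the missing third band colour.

violet

937000000 Ω = 937 × 10^6.
The third band gives digit 7 of the significand, and 7 is violet.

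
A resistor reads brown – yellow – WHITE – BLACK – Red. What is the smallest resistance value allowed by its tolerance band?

146.02 Ω

Brown → 1 (first significant figure)
Yellow → 4 (second significant figure)
White → 9 (third significant figure)
Black → ×1 multiplier
Red → ±2% tolerance
149 × 1 = 149 Ω
Smallest = 149 × (1 − 2/100) = 146.02 Ω.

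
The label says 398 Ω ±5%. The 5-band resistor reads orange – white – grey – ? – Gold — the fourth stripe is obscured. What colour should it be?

398 Ω = 398 × 10^0.
The fourth band is the multiplier, 10^0, which is black.

black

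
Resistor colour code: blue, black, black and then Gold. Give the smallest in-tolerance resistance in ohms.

57 Ω

Blue → 6 (first significant figure)
Black → 0 (second significant figure)
Black → ×1 multiplier
Gold → ±5% tolerance
60 × 1 = 60 Ω
Smallest = 60 × (1 − 5/100) = 57 Ω.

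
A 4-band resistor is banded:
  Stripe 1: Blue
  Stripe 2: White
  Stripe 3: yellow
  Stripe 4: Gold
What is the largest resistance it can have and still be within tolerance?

Blue → 6 (first significant figure)
White → 9 (second significant figure)
Yellow → ×10^4 multiplier
Gold → ±5% tolerance
69 × 10000 = 690000 Ω
Largest = 690000 × (1 + 5/100) = 724500 Ω.

724500 Ω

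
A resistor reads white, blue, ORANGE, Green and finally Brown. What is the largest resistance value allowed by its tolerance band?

White → 9 (first significant figure)
Blue → 6 (second significant figure)
Orange → 3 (third significant figure)
Green → ×10^5 multiplier
Brown → ±1% tolerance
963 × 100000 = 96300000 Ω
Largest = 96300000 × (1 + 1/100) = 97263000 Ω.

97263000 Ω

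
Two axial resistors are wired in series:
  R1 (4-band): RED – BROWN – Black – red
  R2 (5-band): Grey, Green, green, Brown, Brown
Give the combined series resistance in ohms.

8571 Ω

R1: red, brown → 21; black ×1 → 21 Ω.
R2: grey, green, green → 855; brown ×10 → 8550 Ω.
Series: 21 + 8550 = 8571 Ω.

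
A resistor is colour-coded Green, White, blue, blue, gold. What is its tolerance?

±5%

The last band, gold, is the tolerance band.
Gold corresponds to ±5%.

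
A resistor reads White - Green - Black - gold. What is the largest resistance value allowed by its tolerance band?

White → 9 (first significant figure)
Green → 5 (second significant figure)
Black → ×1 multiplier
Gold → ±5% tolerance
95 × 1 = 95 Ω
Largest = 95 × (1 + 5/100) = 99.75 Ω.

99.75 Ω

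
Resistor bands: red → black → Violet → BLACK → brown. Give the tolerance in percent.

The last band, brown, is the tolerance band.
Brown corresponds to ±1%.

±1%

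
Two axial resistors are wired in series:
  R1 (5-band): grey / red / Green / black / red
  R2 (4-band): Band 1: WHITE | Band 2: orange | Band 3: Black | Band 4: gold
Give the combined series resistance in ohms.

918 Ω

R1: grey, red, green → 825; black ×1 → 825 Ω.
R2: white, orange → 93; black ×1 → 93 Ω.
Series: 825 + 93 = 918 Ω.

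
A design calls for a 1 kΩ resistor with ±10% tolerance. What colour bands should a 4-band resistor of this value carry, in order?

1000 Ω = 10 × 10^2.
1 → brown
0 → black
Multiplier 10^2 → red.
±10% tolerance → silver.

brown, black, red, silver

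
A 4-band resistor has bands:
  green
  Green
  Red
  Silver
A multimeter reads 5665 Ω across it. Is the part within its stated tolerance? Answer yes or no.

Green → 5 (first significant figure)
Green → 5 (second significant figure)
Red → ×10^2 multiplier
Silver → ±10% tolerance
55 × 100 = 5500 Ω
Allowed range: 4950 Ω to 6050 Ω.
5665 Ω lies inside that range.

yes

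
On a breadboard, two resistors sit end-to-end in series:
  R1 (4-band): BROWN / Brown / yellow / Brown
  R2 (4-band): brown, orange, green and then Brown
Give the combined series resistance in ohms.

1410000 Ω

R1: brown, brown → 11; yellow ×10^4 → 110000 Ω.
R2: brown, orange → 13; green ×10^5 → 1300000 Ω.
Series: 110000 + 1300000 = 1410000 Ω.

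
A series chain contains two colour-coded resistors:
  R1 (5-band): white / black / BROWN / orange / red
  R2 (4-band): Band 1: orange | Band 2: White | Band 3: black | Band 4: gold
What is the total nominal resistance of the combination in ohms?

901039 Ω

R1: white, black, brown → 901; orange ×10^3 → 901000 Ω.
R2: orange, white → 39; black ×1 → 39 Ω.
Series: 901000 + 39 = 901039 Ω.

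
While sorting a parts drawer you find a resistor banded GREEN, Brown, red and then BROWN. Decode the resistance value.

5100 Ω

Green → 5 (first significant figure)
Brown → 1 (second significant figure)
Red → ×10^2 multiplier
51 × 100 = 5100 Ω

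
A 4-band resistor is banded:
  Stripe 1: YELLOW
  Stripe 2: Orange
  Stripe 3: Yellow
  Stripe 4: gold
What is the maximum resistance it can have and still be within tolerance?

Yellow → 4 (first significant figure)
Orange → 3 (second significant figure)
Yellow → ×10^4 multiplier
Gold → ±5% tolerance
43 × 10000 = 430000 Ω
Maximum = 430000 × (1 + 5/100) = 451500 Ω.

451500 Ω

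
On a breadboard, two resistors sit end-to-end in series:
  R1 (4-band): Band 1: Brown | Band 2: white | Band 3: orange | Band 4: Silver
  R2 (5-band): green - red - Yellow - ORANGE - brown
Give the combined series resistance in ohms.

R1: brown, white → 19; orange ×10^3 → 19000 Ω.
R2: green, red, yellow → 524; orange ×10^3 → 524000 Ω.
Series: 19000 + 524000 = 543000 Ω.

543000 Ω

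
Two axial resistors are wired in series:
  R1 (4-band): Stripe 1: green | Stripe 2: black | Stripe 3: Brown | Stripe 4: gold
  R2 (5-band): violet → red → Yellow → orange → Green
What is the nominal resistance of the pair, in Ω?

724500 Ω

R1: green, black → 50; brown ×10 → 500 Ω.
R2: violet, red, yellow → 724; orange ×10^3 → 724000 Ω.
Series: 500 + 724000 = 724500 Ω.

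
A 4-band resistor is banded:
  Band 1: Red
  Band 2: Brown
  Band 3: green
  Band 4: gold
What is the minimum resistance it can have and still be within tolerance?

Red → 2 (first significant figure)
Brown → 1 (second significant figure)
Green → ×10^5 multiplier
Gold → ±5% tolerance
21 × 100000 = 2100000 Ω
Minimum = 2100000 × (1 − 5/100) = 1995000 Ω.

1995000 Ω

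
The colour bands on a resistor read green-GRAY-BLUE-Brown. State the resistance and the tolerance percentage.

Green → 5 (first significant figure)
Grey → 8 (second significant figure)
Blue → ×10^6 multiplier
Brown → ±1% tolerance
58 × 1000000 = 58000000 Ω

58000000 Ω ±1%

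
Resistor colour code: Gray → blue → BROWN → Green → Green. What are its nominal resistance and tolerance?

Grey → 8 (first significant figure)
Blue → 6 (second significant figure)
Brown → 1 (third significant figure)
Green → ×10^5 multiplier
Green → ±0.5% tolerance
861 × 100000 = 86100000 Ω

86100000 Ω ±0.5%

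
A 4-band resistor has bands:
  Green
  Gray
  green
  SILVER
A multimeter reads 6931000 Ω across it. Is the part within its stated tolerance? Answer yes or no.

no

Green → 5 (first significant figure)
Grey → 8 (second significant figure)
Green → ×10^5 multiplier
Silver → ±10% tolerance
58 × 100000 = 5800000 Ω
Allowed range: 5220000 Ω to 6380000 Ω.
6931000 Ω lies outside that range.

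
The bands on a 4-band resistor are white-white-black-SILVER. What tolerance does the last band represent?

The last band, silver, is the tolerance band.
Silver corresponds to ±10%.

±10%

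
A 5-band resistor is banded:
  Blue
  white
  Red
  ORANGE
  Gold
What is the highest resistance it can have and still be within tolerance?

Blue → 6 (first significant figure)
White → 9 (second significant figure)
Red → 2 (third significant figure)
Orange → ×10^3 multiplier
Gold → ±5% tolerance
692 × 1000 = 692000 Ω
Highest = 692000 × (1 + 5/100) = 726600 Ω.

726600 Ω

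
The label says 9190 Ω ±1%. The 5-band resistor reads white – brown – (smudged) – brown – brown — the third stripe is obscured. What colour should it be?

white

9190 Ω = 919 × 10^1.
The third band gives digit 9 of the significand, and 9 is white.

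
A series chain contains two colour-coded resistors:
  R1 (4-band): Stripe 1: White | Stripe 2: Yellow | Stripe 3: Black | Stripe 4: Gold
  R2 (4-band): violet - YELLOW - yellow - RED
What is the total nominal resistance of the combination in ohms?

740094 Ω

R1: white, yellow → 94; black ×1 → 94 Ω.
R2: violet, yellow → 74; yellow ×10^4 → 740000 Ω.
Series: 94 + 740000 = 740094 Ω.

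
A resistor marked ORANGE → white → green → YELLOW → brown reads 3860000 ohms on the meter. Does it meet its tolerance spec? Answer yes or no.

Orange → 3 (first significant figure)
White → 9 (second significant figure)
Green → 5 (third significant figure)
Yellow → ×10^4 multiplier
Brown → ±1% tolerance
395 × 10000 = 3950000 Ω
Allowed range: 3910500 Ω to 3989500 Ω.
3860000 ohms lies outside that range.

no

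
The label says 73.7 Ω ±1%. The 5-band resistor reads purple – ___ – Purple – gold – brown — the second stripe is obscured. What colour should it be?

73.7 Ω = 737 × 10^-1.
The second band gives digit 3 of the significand, and 3 is orange.

orange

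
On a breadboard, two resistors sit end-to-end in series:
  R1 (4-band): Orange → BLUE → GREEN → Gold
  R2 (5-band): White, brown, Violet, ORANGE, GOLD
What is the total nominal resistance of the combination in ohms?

4517000 Ω

R1: orange, blue → 36; green ×10^5 → 3600000 Ω.
R2: white, brown, violet → 917; orange ×10^3 → 917000 Ω.
Series: 3600000 + 917000 = 4517000 Ω.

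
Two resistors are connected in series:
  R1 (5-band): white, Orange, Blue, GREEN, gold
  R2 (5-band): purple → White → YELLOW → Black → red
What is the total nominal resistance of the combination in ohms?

R1: white, orange, blue → 936; green ×10^5 → 93600000 Ω.
R2: violet, white, yellow → 794; black ×1 → 794 Ω.
Series: 93600000 + 794 = 93600794 Ω.

93600794 Ω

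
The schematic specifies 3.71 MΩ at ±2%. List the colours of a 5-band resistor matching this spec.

3710000 Ω = 371 × 10^4.
3 → orange
7 → violet
1 → brown
Multiplier 10^4 → yellow.
±2% tolerance → red.

orange, violet, brown, yellow, red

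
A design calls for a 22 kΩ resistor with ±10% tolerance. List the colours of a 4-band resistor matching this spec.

red, red, orange, silver

22000 Ω = 22 × 10^3.
2 → red
2 → red
Multiplier 10^3 → orange.
±10% tolerance → silver.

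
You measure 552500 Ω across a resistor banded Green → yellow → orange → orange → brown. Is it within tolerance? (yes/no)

no

Green → 5 (first significant figure)
Yellow → 4 (second significant figure)
Orange → 3 (third significant figure)
Orange → ×10^3 multiplier
Brown → ±1% tolerance
543 × 1000 = 543000 Ω
Allowed range: 537570 Ω to 548430 Ω.
552500 Ω lies outside that range.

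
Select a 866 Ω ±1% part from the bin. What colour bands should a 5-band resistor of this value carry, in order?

866 Ω = 866 × 10^0.
8 → grey
6 → blue
6 → blue
Multiplier 10^0 → black.
±1% tolerance → brown.

grey, blue, blue, black, brown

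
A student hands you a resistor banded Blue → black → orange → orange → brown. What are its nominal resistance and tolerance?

603000 Ω ±1%

Blue → 6 (first significant figure)
Black → 0 (second significant figure)
Orange → 3 (third significant figure)
Orange → ×10^3 multiplier
Brown → ±1% tolerance
603 × 1000 = 603000 Ω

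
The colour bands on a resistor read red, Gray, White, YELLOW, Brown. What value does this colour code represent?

2890000 Ω

Red → 2 (first significant figure)
Grey → 8 (second significant figure)
White → 9 (third significant figure)
Yellow → ×10^4 multiplier
289 × 10000 = 2890000 Ω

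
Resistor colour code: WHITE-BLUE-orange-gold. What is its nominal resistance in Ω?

96000 Ω

White → 9 (first significant figure)
Blue → 6 (second significant figure)
Orange → ×10^3 multiplier
96 × 1000 = 96000 Ω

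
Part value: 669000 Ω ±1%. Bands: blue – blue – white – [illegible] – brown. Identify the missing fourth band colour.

669000 Ω = 669 × 10^3.
The fourth band is the multiplier, 10^3, which is orange.

orange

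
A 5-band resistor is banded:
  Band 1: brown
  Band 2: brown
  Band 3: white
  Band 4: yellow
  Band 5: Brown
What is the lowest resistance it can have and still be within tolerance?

1178100 Ω

Brown → 1 (first significant figure)
Brown → 1 (second significant figure)
White → 9 (third significant figure)
Yellow → ×10^4 multiplier
Brown → ±1% tolerance
119 × 10000 = 1190000 Ω
Lowest = 1190000 × (1 − 1/100) = 1178100 Ω.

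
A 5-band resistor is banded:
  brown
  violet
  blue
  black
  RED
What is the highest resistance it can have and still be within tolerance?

179.52 Ω

Brown → 1 (first significant figure)
Violet → 7 (second significant figure)
Blue → 6 (third significant figure)
Black → ×1 multiplier
Red → ±2% tolerance
176 × 1 = 176 Ω
Highest = 176 × (1 + 2/100) = 179.52 Ω.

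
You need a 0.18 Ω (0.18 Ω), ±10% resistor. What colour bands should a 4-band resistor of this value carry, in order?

brown, grey, silver, silver

0.18 Ω = 18 × 10^-2.
1 → brown
8 → grey
Multiplier 10^-2 → silver.
±10% tolerance → silver.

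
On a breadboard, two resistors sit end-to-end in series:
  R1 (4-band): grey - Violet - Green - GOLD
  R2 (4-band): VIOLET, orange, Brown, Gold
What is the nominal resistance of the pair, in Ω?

R1: grey, violet → 87; green ×10^5 → 8700000 Ω.
R2: violet, orange → 73; brown ×10 → 730 Ω.
Series: 8700000 + 730 = 8700730 Ω.

8700730 Ω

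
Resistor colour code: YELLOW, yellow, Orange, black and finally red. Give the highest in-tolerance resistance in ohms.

Yellow → 4 (first significant figure)
Yellow → 4 (second significant figure)
Orange → 3 (third significant figure)
Black → ×1 multiplier
Red → ±2% tolerance
443 × 1 = 443 Ω
Highest = 443 × (1 + 2/100) = 451.86 Ω.

451.86 Ω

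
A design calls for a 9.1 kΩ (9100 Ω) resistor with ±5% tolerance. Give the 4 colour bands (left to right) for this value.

9100 Ω = 91 × 10^2.
9 → white
1 → brown
Multiplier 10^2 → red.
±5% tolerance → gold.

white, brown, red, gold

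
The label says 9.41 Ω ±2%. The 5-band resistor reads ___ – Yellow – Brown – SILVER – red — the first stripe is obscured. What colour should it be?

9.41 Ω = 941 × 10^-2.
The first band gives digit 9 of the significand, and 9 is white.

white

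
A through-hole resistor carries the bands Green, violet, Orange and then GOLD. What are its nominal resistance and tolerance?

57000 Ω ±5%

Green → 5 (first significant figure)
Violet → 7 (second significant figure)
Orange → ×10^3 multiplier
Gold → ±5% tolerance
57 × 1000 = 57000 Ω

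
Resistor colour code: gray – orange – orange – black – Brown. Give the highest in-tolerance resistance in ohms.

841.33 Ω

Grey → 8 (first significant figure)
Orange → 3 (second significant figure)
Orange → 3 (third significant figure)
Black → ×1 multiplier
Brown → ±1% tolerance
833 × 1 = 833 Ω
Highest = 833 × (1 + 1/100) = 841.33 Ω.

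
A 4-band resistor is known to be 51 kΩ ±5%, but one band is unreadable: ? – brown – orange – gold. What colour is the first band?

green

51000 Ω = 51 × 10^3.
The first band gives digit 5 of the significand, and 5 is green.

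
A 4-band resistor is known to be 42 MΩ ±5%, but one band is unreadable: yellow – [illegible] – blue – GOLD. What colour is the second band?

42000000 Ω = 42 × 10^6.
The second band gives digit 2 of the significand, and 2 is red.

red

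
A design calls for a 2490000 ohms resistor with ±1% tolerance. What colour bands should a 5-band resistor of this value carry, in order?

2490000 Ω = 249 × 10^4.
2 → red
4 → yellow
9 → white
Multiplier 10^4 → yellow.
±1% tolerance → brown.

red, yellow, white, yellow, brown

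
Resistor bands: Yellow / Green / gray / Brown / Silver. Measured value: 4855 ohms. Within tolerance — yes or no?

yes

Yellow → 4 (first significant figure)
Green → 5 (second significant figure)
Grey → 8 (third significant figure)
Brown → ×10 multiplier
Silver → ±10% tolerance
458 × 10 = 4580 Ω
Allowed range: 4122 Ω to 5038 Ω.
4855 ohms lies inside that range.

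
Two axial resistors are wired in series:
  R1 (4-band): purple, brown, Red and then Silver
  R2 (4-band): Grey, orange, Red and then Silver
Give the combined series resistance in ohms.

R1: violet, brown → 71; red ×10^2 → 7100 Ω.
R2: grey, orange → 83; red ×10^2 → 8300 Ω.
Series: 7100 + 8300 = 15400 Ω.

15400 Ω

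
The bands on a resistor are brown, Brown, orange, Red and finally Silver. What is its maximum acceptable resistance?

Brown → 1 (first significant figure)
Brown → 1 (second significant figure)
Orange → 3 (third significant figure)
Red → ×10^2 multiplier
Silver → ±10% tolerance
113 × 100 = 11300 Ω
Maximum = 11300 × (1 + 10/100) = 12430 Ω.

12430 Ω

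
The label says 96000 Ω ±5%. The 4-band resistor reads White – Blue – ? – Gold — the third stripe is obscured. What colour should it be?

orange

96000 Ω = 96 × 10^3.
The third band is the multiplier, 10^3, which is orange.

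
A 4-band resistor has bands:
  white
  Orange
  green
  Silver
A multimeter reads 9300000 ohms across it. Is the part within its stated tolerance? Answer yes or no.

yes

White → 9 (first significant figure)
Orange → 3 (second significant figure)
Green → ×10^5 multiplier
Silver → ±10% tolerance
93 × 100000 = 9300000 Ω
Allowed range: 8370000 Ω to 10230000 Ω.
9300000 ohms lies inside that range.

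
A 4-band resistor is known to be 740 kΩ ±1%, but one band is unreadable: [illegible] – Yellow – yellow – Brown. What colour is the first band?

740000 Ω = 74 × 10^4.
The first band gives digit 7 of the significand, and 7 is violet.

violet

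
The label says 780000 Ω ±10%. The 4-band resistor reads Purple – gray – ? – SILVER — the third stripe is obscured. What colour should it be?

yellow

780000 Ω = 78 × 10^4.
The third band is the multiplier, 10^4, which is yellow.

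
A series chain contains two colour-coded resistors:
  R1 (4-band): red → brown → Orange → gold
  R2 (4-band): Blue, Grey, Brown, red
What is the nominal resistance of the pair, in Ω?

21680 Ω

R1: red, brown → 21; orange ×10^3 → 21000 Ω.
R2: blue, grey → 68; brown ×10 → 680 Ω.
Series: 21000 + 680 = 21680 Ω.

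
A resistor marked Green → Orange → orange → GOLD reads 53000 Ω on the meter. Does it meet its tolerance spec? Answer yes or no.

yes

Green → 5 (first significant figure)
Orange → 3 (second significant figure)
Orange → ×10^3 multiplier
Gold → ±5% tolerance
53 × 1000 = 53000 Ω
Allowed range: 50350 Ω to 55650 Ω.
53000 Ω lies inside that range.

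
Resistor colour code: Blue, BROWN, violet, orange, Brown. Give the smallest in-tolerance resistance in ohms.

Blue → 6 (first significant figure)
Brown → 1 (second significant figure)
Violet → 7 (third significant figure)
Orange → ×10^3 multiplier
Brown → ±1% tolerance
617 × 1000 = 617000 Ω
Smallest = 617000 × (1 − 1/100) = 610830 Ω.

610830 Ω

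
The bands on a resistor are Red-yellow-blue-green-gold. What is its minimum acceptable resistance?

Red → 2 (first significant figure)
Yellow → 4 (second significant figure)
Blue → 6 (third significant figure)
Green → ×10^5 multiplier
Gold → ±5% tolerance
246 × 100000 = 24600000 Ω
Minimum = 24600000 × (1 − 5/100) = 23370000 Ω.

23370000 Ω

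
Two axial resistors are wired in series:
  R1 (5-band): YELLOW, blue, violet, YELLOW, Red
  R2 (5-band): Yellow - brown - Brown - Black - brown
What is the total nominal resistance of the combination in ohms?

R1: yellow, blue, violet → 467; yellow ×10^4 → 4670000 Ω.
R2: yellow, brown, brown → 411; black ×1 → 411 Ω.
Series: 4670000 + 411 = 4670411 Ω.

4670411 Ω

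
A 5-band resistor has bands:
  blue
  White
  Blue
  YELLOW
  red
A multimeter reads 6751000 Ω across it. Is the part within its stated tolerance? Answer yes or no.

Blue → 6 (first significant figure)
White → 9 (second significant figure)
Blue → 6 (third significant figure)
Yellow → ×10^4 multiplier
Red → ±2% tolerance
696 × 10000 = 6960000 Ω
Allowed range: 6820800 Ω to 7099200 Ω.
6751000 Ω lies outside that range.

no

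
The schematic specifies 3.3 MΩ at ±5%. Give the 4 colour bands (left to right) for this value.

3300000 Ω = 33 × 10^5.
3 → orange
3 → orange
Multiplier 10^5 → green.
±5% tolerance → gold.

orange, orange, green, gold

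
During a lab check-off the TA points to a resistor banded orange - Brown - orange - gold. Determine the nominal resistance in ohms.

31000 Ω

Orange → 3 (first significant figure)
Brown → 1 (second significant figure)
Orange → ×10^3 multiplier
31 × 1000 = 31000 Ω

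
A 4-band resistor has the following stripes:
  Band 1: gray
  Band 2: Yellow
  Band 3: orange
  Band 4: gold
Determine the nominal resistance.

Grey → 8 (first significant figure)
Yellow → 4 (second significant figure)
Orange → ×10^3 multiplier
84 × 1000 = 84000 Ω

84000 Ω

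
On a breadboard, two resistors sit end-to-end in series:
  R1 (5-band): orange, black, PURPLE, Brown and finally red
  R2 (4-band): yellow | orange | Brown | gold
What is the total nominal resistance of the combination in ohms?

R1: orange, black, violet → 307; brown ×10 → 3070 Ω.
R2: yellow, orange → 43; brown ×10 → 430 Ω.
Series: 3070 + 430 = 3500 Ω.

3500 Ω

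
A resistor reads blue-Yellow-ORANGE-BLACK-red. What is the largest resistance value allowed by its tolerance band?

Blue → 6 (first significant figure)
Yellow → 4 (second significant figure)
Orange → 3 (third significant figure)
Black → ×1 multiplier
Red → ±2% tolerance
643 × 1 = 643 Ω
Largest = 643 × (1 + 2/100) = 655.86 Ω.

655.86 Ω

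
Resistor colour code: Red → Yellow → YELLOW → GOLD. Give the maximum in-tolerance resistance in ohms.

252000 Ω

Red → 2 (first significant figure)
Yellow → 4 (second significant figure)
Yellow → ×10^4 multiplier
Gold → ±5% tolerance
24 × 10000 = 240000 Ω
Maximum = 240000 × (1 + 5/100) = 252000 Ω.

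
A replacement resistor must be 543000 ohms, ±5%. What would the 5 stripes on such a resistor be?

543000 Ω = 543 × 10^3.
5 → green
4 → yellow
3 → orange
Multiplier 10^3 → orange.
±5% tolerance → gold.

green, yellow, orange, orange, gold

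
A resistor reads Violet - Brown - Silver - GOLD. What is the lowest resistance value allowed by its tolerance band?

0.6745 Ω

Violet → 7 (first significant figure)
Brown → 1 (second significant figure)
Silver → ×0.01 multiplier
Gold → ±5% tolerance
71 × 0.01 = 0.71 Ω
Lowest = 0.71 × (1 − 5/100) = 0.6745 Ω.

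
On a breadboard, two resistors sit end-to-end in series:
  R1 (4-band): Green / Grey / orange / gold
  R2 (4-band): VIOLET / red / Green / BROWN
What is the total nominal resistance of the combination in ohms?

R1: green, grey → 58; orange ×10^3 → 58000 Ω.
R2: violet, red → 72; green ×10^5 → 7200000 Ω.
Series: 58000 + 7200000 = 7258000 Ω.

7258000 Ω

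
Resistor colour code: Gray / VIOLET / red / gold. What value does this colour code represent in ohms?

Grey → 8 (first significant figure)
Violet → 7 (second significant figure)
Red → ×10^2 multiplier
87 × 100 = 8700 Ω

8700 Ω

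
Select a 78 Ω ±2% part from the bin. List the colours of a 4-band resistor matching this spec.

78 Ω = 78 × 10^0.
7 → violet
8 → grey
Multiplier 10^0 → black.
±2% tolerance → red.

violet, grey, black, red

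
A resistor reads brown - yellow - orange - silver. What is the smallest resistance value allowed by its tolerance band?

12600 Ω

Brown → 1 (first significant figure)
Yellow → 4 (second significant figure)
Orange → ×10^3 multiplier
Silver → ±10% tolerance
14 × 1000 = 14000 Ω
Smallest = 14000 × (1 − 10/100) = 12600 Ω.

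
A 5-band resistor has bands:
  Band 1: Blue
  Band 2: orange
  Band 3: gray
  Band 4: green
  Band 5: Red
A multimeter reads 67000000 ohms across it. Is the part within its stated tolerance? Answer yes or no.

Blue → 6 (first significant figure)
Orange → 3 (second significant figure)
Grey → 8 (third significant figure)
Green → ×10^5 multiplier
Red → ±2% tolerance
638 × 100000 = 63800000 Ω
Allowed range: 62524000 Ω to 65076000 Ω.
67000000 ohms lies outside that range.

no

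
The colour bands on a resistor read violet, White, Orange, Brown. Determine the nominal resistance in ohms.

79000 Ω

Violet → 7 (first significant figure)
White → 9 (second significant figure)
Orange → ×10^3 multiplier
79 × 1000 = 79000 Ω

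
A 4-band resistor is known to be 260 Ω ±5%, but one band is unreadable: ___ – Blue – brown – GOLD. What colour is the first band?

red

260 Ω = 26 × 10^1.
The first band gives digit 2 of the significand, and 2 is red.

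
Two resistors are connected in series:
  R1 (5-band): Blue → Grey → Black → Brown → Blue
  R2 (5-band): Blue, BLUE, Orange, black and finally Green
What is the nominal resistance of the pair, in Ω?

R1: blue, grey, black → 680; brown ×10 → 6800 Ω.
R2: blue, blue, orange → 663; black ×1 → 663 Ω.
Series: 6800 + 663 = 7463 Ω.

7463 Ω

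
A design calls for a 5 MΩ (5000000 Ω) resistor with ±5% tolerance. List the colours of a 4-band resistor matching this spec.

green, black, green, gold

5000000 Ω = 50 × 10^5.
5 → green
0 → black
Multiplier 10^5 → green.
±5% tolerance → gold.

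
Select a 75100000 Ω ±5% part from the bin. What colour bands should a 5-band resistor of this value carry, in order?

75100000 Ω = 751 × 10^5.
7 → violet
5 → green
1 → brown
Multiplier 10^5 → green.
±5% tolerance → gold.

violet, green, brown, green, gold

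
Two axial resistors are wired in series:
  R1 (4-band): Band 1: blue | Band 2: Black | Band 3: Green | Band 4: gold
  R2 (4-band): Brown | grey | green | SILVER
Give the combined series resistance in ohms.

R1: blue, black → 60; green ×10^5 → 6000000 Ω.
R2: brown, grey → 18; green ×10^5 → 1800000 Ω.
Series: 6000000 + 1800000 = 7800000 Ω.

7800000 Ω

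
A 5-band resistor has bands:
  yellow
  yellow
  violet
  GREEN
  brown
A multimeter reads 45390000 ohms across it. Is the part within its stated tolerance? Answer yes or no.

Yellow → 4 (first significant figure)
Yellow → 4 (second significant figure)
Violet → 7 (third significant figure)
Green → ×10^5 multiplier
Brown → ±1% tolerance
447 × 100000 = 44700000 Ω
Allowed range: 44253000 Ω to 45147000 Ω.
45390000 ohms lies outside that range.

no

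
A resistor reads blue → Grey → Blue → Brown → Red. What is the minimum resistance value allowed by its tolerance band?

6722.8 Ω

Blue → 6 (first significant figure)
Grey → 8 (second significant figure)
Blue → 6 (third significant figure)
Brown → ×10 multiplier
Red → ±2% tolerance
686 × 10 = 6860 Ω
Minimum = 6860 × (1 − 2/100) = 6722.8 Ω.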